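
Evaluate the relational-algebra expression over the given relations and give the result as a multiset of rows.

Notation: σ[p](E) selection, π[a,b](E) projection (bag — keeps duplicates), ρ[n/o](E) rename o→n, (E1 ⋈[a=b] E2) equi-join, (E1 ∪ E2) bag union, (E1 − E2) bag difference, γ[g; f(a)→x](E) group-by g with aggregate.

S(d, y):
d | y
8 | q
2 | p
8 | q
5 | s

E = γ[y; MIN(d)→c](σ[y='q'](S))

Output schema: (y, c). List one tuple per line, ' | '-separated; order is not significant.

Row counts bottom-up:
  S → 4
  σ[y='q'](S) → 2
  γ[y; MIN(d)→c](σ[y='q'](S)) → 1

== RESULT ==
y | c
q | 8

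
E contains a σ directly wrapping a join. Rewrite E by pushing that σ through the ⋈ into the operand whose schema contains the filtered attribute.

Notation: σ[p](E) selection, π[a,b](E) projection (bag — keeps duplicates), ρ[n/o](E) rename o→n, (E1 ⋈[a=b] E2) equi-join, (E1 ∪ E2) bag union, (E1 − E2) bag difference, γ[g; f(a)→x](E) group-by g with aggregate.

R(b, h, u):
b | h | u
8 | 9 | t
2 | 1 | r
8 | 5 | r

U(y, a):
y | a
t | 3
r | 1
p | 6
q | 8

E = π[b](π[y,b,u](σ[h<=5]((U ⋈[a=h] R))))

σ filters on h, owned by the right side.
E' = π[b](π[y,b,u]((U ⋈[a=h] σ[h<=5](R))))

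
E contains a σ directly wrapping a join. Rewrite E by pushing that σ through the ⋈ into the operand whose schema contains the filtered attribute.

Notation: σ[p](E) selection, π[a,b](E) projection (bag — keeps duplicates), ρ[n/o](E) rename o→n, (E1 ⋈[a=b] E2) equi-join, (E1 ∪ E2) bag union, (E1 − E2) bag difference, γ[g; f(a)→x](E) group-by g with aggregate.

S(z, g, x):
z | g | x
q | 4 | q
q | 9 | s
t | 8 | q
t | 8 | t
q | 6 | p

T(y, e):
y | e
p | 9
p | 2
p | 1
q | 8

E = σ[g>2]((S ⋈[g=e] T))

σ filters on g, owned by the left side.
E' = (σ[g>2](S) ⋈[g=e] T)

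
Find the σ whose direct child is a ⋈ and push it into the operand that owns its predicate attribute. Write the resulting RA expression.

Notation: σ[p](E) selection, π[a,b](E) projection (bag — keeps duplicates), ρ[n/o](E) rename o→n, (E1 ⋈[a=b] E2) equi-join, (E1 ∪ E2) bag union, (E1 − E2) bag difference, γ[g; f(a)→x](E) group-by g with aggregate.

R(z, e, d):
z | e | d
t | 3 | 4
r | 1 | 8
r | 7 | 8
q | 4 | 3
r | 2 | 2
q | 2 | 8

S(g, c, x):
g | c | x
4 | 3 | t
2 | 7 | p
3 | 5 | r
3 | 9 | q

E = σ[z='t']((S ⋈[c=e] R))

σ filters on z, owned by the right side.
E' = (S ⋈[c=e] σ[z='t'](R))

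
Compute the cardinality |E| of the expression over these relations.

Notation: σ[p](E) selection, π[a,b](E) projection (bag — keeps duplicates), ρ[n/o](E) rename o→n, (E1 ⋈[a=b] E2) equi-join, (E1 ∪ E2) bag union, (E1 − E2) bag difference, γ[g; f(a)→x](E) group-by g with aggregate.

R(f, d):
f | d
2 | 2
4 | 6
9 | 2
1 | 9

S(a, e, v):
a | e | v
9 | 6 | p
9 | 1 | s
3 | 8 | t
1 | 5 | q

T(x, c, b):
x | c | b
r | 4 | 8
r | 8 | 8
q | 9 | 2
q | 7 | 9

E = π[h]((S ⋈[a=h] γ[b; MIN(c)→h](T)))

Row counts bottom-up:
  S → 4
  T → 4
  γ[b; MIN(c)→h](T) → 3
  (S ⋈[a=h] γ[b; MIN(c)→h](T)) → 2
  π[h]((S ⋈[a=h] γ[b; MIN(c)→h](T))) → 2

|E| = 2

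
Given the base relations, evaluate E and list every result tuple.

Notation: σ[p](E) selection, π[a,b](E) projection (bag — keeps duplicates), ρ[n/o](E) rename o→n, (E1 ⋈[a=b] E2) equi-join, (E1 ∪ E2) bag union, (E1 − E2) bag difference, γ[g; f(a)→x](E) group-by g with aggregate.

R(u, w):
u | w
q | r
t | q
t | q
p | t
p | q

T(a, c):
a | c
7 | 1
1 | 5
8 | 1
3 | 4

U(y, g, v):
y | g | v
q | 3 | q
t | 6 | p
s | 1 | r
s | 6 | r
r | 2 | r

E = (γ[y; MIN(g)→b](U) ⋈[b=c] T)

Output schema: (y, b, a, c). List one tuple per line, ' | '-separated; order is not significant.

Per-node cardinality:
  U → 5
  γ[y; MIN(g)→b](U) → 4
  T → 4
  (γ[y; MIN(g)→b](U) ⋈[b=c] T) → 2

== RESULT ==
y | b | a | c
s | 1 | 7 | 1
s | 1 | 8 | 1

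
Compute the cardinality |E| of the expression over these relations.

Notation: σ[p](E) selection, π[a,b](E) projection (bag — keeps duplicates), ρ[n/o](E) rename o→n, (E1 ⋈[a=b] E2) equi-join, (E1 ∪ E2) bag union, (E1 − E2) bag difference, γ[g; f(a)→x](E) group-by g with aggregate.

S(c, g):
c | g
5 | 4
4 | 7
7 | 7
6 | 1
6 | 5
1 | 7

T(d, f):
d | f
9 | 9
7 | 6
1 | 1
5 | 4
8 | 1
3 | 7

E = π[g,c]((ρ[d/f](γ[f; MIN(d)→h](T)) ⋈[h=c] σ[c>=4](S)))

Row counts bottom-up:
  T → 6
  γ[f; MIN(d)→h](T) → 5
  ρ[d/f](γ[f; MIN(d)→h](T)) → 5
  S → 6
  σ[c>=4](S) → 5
  (ρ[d/f](γ[f; MIN(d)→h](T)) ⋈[h=c] σ[c>=4](S)) → 2
  π[g,c]((ρ[d/f](γ[f; MIN(d)→h](T)) ⋈[h=c] σ[c>=4](S))) → 2

|E| = 2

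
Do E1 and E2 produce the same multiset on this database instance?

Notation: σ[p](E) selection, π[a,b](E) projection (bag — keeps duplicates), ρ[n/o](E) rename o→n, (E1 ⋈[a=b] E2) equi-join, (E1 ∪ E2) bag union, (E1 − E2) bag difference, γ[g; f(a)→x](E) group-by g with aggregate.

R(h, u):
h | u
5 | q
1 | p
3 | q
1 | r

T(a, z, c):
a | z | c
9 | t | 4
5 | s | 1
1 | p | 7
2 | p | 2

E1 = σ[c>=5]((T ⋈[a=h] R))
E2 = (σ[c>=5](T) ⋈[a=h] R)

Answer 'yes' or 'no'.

E1 per-node cardinality:
  T → 4
  R → 4
  (T ⋈[a=h] R) → 3
  σ[c>=5]((T ⋈[a=h] R)) → 2
E2 per-node cardinality:
  T → 4
  σ[c>=5](T) → 1
  R → 4
  (σ[c>=5](T) ⋈[a=h] R) → 2

E1 and E2 produce the same multiset:
a | z | c | h | u
1 | p | 7 | 1 | p
1 | p | 7 | 1 | r

yes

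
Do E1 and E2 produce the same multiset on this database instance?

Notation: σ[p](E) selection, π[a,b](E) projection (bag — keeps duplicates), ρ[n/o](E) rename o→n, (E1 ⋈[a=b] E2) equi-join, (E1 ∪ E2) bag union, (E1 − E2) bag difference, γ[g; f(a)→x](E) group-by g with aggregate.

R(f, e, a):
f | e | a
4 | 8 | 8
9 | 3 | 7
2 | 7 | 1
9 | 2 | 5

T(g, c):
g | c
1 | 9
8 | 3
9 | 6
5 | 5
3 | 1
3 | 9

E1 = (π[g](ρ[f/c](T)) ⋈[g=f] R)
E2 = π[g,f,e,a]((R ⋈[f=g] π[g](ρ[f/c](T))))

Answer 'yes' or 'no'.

E1 per-node cardinality:
  T → 6
  ρ[f/c](T) → 6
  π[g](ρ[f/c](T)) → 6
  R → 4
  (π[g](ρ[f/c](T)) ⋈[g=f] R) → 2
E2 per-node cardinality:
  R → 4
  T → 6
  ρ[f/c](T) → 6
  π[g](ρ[f/c](T)) → 6
  (R ⋈[f=g] π[g](ρ[f/c](T))) → 2
  π[g,f,e,a]((R ⋈[f=g] π[g](ρ[f/c](T)))) → 2

E1 and E2 produce the same multiset:
g | f | e | a
9 | 9 | 2 | 5
9 | 9 | 3 | 7

yes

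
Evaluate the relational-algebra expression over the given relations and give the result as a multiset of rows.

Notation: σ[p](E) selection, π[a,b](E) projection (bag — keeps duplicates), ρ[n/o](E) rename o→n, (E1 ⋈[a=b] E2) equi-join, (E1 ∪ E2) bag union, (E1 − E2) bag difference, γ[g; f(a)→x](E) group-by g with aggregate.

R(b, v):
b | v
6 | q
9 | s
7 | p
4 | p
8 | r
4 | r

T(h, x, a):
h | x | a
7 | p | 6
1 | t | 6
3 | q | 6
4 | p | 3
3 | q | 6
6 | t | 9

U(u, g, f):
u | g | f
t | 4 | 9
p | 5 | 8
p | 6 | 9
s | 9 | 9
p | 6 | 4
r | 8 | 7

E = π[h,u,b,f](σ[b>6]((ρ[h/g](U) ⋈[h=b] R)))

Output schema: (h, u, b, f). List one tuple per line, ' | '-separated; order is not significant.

Per-node cardinality:
  U → 6
  ρ[h/g](U) → 6
  R → 6
  (ρ[h/g](U) ⋈[h=b] R) → 6
  σ[b>6]((ρ[h/g](U) ⋈[h=b] R)) → 2
  π[h,u,b,f](σ[b>6]((ρ[h/g](U) ⋈[h=b] R))) → 2

== RESULT ==
h | u | b | f
8 | r | 8 | 7
9 | s | 9 | 9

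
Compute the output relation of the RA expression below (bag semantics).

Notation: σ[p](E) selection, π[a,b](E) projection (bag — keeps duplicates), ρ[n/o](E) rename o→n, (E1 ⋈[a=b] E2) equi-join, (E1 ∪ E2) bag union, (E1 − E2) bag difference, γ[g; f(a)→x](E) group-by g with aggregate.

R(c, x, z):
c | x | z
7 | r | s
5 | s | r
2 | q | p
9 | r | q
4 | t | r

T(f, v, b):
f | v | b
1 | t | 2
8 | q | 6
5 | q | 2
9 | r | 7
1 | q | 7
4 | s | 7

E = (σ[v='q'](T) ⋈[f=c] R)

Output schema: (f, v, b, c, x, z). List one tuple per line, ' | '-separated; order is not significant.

Row counts bottom-up:
  T → 6
  σ[v='q'](T) → 3
  R → 5
  (σ[v='q'](T) ⋈[f=c] R) → 1

== RESULT ==
f | v | b | c | x | z
5 | q | 2 | 5 | s | r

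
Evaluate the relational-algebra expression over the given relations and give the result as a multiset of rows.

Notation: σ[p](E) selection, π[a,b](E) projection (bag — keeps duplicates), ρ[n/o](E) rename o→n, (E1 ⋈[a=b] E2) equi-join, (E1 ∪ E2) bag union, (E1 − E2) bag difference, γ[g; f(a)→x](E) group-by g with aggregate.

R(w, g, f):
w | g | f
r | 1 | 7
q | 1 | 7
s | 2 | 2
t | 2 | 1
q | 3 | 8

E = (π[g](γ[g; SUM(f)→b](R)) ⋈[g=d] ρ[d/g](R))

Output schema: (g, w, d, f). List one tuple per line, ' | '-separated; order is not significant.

Per-node cardinality:
  R → 5
  γ[g; SUM(f)→b](R) → 3
  π[g](γ[g; SUM(f)→b](R)) → 3
  R → 5
  ρ[d/g](R) → 5
  (π[g](γ[g; SUM(f)→b](R)) ⋈[g=d] ρ[d/g](R)) → 5

== RESULT ==
g | w | d | f
1 | q | 1 | 7
1 | r | 1 | 7
2 | s | 2 | 2
2 | t | 2 | 1
3 | q | 3 | 8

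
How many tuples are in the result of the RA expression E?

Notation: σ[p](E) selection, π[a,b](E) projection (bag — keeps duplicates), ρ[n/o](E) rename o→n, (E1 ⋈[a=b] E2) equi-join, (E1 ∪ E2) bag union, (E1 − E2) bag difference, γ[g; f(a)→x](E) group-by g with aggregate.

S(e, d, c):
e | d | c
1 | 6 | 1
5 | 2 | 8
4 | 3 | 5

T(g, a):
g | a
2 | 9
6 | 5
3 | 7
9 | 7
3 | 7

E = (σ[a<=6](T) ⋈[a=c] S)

Stepwise |·|:
  T → 5
  σ[a<=6](T) → 1
  S → 3
  (σ[a<=6](T) ⋈[a=c] S) → 1

|E| = 1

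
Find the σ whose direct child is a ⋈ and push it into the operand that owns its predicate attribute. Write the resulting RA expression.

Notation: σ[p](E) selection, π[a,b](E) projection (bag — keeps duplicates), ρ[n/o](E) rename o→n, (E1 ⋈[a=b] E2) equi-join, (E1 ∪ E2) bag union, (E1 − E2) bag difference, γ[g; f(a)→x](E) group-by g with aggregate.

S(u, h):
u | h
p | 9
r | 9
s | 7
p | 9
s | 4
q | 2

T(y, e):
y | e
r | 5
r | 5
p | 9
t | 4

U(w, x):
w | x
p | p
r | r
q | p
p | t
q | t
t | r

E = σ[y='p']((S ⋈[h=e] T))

σ filters on y, owned by the right side.
E' = (S ⋈[h=e] σ[y='p'](T))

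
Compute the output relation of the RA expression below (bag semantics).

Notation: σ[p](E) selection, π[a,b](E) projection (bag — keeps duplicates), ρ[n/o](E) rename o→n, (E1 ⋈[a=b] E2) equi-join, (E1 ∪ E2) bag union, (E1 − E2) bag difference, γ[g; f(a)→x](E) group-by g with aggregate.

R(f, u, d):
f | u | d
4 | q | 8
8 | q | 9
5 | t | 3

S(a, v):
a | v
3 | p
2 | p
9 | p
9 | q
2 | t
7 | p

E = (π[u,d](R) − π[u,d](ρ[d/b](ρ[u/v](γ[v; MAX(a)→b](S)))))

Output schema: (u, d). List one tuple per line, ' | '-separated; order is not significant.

Subexpression sizes:
  R → 3
  π[u,d](R) → 3
  S → 6
  γ[v; MAX(a)→b](S) → 3
  ρ[u/v](γ[v; MAX(a)→b](S)) → 3
  ρ[d/b](ρ[u/v](γ[v; MAX(a)→b](S))) → 3
  π[u,d](ρ[d/b](ρ[u/v](γ[v; MAX(a)→b](S)))) → 3
  (π[u,d](R) − π[u,d](ρ[d/b](ρ[u/v](γ[v; MAX(a)→b](S))))) → 2

== RESULT ==
u | d
q | 8
t | 3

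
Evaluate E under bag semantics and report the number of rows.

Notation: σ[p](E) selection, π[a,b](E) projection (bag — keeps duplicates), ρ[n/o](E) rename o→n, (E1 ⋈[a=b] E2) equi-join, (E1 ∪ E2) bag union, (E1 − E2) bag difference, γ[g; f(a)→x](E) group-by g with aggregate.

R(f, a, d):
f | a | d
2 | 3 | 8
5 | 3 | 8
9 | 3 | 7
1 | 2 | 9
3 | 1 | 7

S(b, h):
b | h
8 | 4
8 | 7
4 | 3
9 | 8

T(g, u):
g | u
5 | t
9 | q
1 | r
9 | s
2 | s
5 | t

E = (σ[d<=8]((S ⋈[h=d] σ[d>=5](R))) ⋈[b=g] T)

Per-node cardinality:
  S → 4
  R → 5
  σ[d>=5](R) → 5
  (S ⋈[h=d] σ[d>=5](R)) → 4
  σ[d<=8]((S ⋈[h=d] σ[d>=5](R))) → 4
  T → 6
  (σ[d<=8]((S ⋈[h=d] σ[d>=5](R))) ⋈[b=g] T) → 4

|E| = 4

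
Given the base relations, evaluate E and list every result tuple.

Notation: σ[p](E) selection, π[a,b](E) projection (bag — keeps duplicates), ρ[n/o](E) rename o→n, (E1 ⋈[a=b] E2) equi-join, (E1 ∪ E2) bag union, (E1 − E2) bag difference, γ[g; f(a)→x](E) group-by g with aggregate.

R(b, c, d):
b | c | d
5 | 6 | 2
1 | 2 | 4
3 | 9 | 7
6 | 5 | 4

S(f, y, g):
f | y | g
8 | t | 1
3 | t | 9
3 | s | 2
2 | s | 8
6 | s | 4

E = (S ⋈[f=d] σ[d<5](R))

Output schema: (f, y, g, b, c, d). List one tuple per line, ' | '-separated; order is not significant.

Subexpression sizes:
  S → 5
  R → 4
  σ[d<5](R) → 3
  (S ⋈[f=d] σ[d<5](R)) → 1

== RESULT ==
f | y | g | b | c | d
2 | s | 8 | 5 | 6 | 2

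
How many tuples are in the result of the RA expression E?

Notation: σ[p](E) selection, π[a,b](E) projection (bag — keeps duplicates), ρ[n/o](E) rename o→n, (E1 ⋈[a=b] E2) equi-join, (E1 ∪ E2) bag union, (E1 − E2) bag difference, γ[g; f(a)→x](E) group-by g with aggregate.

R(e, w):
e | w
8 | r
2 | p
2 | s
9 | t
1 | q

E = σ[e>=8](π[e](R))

Per-node cardinality:
  R → 5
  π[e](R) → 5
  σ[e>=8](π[e](R)) → 2

|E| = 2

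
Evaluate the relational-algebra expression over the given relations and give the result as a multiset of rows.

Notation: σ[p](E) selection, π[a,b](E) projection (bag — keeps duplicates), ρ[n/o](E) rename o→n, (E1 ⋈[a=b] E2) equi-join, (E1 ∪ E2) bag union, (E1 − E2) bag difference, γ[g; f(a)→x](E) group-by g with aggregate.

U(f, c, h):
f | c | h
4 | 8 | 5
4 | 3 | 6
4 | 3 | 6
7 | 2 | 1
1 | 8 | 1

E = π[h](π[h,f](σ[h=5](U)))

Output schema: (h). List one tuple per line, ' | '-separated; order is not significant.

Row counts bottom-up:
  U → 5
  σ[h=5](U) → 1
  π[h,f](σ[h=5](U)) → 1
  π[h](π[h,f](σ[h=5](U))) → 1

== RESULT ==
h
5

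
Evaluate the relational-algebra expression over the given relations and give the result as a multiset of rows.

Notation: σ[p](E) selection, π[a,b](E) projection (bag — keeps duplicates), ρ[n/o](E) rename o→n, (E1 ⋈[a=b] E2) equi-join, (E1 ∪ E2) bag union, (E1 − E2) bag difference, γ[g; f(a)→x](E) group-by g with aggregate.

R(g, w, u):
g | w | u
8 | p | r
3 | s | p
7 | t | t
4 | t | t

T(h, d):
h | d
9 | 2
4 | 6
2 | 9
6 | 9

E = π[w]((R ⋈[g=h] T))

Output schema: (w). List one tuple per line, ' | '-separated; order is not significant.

Row counts bottom-up:
  R → 4
  T → 4
  (R ⋈[g=h] T) → 1
  π[w]((R ⋈[g=h] T)) → 1

== RESULT ==
w
t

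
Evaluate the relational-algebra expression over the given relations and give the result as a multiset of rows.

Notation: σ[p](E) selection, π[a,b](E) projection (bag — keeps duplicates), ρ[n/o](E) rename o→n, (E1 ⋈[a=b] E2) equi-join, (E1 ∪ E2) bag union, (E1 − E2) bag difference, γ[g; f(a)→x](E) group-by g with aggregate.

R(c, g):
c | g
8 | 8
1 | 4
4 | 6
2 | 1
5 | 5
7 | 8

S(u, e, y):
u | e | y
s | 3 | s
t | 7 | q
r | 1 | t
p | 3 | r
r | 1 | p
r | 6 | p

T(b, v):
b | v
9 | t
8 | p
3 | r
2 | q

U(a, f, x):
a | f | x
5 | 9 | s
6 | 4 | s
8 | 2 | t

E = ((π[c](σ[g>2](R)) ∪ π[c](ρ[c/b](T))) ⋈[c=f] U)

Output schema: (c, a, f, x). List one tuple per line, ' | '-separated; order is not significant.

Per-node cardinality:
  R → 6
  σ[g>2](R) → 5
  π[c](σ[g>2](R)) → 5
  T → 4
  ρ[c/b](T) → 4
  π[c](ρ[c/b](T)) → 4
  (π[c](σ[g>2](R)) ∪ π[c](ρ[c/b](T))) → 9
  U → 3
  ((π[c](σ[g>2](R)) ∪ π[c](ρ[c/b](T))) ⋈[c=f] U) → 3

== RESULT ==
c | a | f | x
2 | 8 | 2 | t
4 | 6 | 4 | s
9 | 5 | 9 | s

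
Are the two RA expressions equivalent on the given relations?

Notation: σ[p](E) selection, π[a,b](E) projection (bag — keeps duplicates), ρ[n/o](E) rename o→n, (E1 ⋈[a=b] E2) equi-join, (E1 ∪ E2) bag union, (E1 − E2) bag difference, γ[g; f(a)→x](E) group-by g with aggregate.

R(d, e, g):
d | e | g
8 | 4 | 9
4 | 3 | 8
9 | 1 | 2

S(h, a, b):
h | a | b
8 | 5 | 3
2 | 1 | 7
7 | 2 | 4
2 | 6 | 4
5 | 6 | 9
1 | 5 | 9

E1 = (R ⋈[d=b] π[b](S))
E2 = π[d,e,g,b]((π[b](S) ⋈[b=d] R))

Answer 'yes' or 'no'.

E1 per-node cardinality:
  R → 3
  S → 6
  π[b](S) → 6
  (R ⋈[d=b] π[b](S)) → 4
E2 per-node cardinality:
  S → 6
  π[b](S) → 6
  R → 3
  (π[b](S) ⋈[b=d] R) → 4
  π[d,e,g,b]((π[b](S) ⋈[b=d] R)) → 4

E1 and E2 produce the same multiset:
d | e | g | b
4 | 3 | 8 | 4
4 | 3 | 8 | 4
9 | 1 | 2 | 9
9 | 1 | 2 | 9

yes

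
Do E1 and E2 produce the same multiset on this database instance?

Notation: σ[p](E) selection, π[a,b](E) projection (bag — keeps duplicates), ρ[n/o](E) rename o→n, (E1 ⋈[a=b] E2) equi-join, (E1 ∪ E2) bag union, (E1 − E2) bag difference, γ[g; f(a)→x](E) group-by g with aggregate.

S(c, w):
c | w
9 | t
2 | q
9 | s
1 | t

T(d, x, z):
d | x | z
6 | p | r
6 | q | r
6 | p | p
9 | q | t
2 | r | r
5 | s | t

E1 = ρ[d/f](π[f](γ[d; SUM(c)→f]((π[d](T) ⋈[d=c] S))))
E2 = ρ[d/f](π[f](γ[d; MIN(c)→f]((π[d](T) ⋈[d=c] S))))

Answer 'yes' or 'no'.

E1 subexpression sizes:
  T → 6
  π[d](T) → 6
  S → 4
  (π[d](T) ⋈[d=c] S) → 3
  γ[d; SUM(c)→f]((π[d](T) ⋈[d=c] S)) → 2
  π[f](γ[d; SUM(c)→f]((π[d](T) ⋈[d=c] S))) → 2
  ρ[d/f](π[f](γ[d; SUM(c)→f]((π[d](T) ⋈[d=c] S)))) → 2
E2 subexpression sizes:
  T → 6
  π[d](T) → 6
  S → 4
  (π[d](T) ⋈[d=c] S) → 3
  γ[d; MIN(c)→f]((π[d](T) ⋈[d=c] S)) → 2
  π[f](γ[d; MIN(c)→f]((π[d](T) ⋈[d=c] S))) → 2
  ρ[d/f](π[f](γ[d; MIN(c)→f]((π[d](T) ⋈[d=c] S)))) → 2

E1 result:
d
2
18
E2 result:
d
2
9
Witness: (18,) appears 1× in E1 but 0× in E2.

no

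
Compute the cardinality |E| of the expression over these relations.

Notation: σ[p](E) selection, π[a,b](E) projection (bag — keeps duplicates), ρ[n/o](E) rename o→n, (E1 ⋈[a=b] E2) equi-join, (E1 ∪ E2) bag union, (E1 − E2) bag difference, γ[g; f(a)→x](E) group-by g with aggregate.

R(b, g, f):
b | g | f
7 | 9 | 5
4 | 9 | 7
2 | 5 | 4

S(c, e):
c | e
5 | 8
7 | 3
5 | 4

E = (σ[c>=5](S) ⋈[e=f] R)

Row counts bottom-up:
  S → 3
  σ[c>=5](S) → 3
  R → 3
  (σ[c>=5](S) ⋈[e=f] R) → 1

|E| = 1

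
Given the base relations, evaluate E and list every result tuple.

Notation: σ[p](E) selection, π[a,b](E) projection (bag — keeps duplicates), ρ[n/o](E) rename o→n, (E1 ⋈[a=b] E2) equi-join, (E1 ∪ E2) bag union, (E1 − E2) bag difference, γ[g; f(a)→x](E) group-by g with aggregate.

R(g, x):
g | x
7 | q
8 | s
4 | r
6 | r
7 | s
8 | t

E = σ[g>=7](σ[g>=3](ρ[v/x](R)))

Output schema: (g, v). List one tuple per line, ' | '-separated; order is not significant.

Row counts bottom-up:
  R → 6
  ρ[v/x](R) → 6
  σ[g>=3](ρ[v/x](R)) → 6
  σ[g>=7](σ[g>=3](ρ[v/x](R))) → 4

== RESULT ==
g | v
7 | q
7 | s
8 | s
8 | t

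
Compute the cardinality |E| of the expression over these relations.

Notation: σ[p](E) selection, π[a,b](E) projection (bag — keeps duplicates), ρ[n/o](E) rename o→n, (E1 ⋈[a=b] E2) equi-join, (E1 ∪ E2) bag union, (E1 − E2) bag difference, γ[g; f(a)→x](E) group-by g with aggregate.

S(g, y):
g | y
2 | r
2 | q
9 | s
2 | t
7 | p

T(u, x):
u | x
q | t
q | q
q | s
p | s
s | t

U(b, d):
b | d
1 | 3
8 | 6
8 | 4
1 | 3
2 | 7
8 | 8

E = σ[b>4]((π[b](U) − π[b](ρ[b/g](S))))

Row counts bottom-up:
  U → 6
  π[b](U) → 6
  S → 5
  ρ[b/g](S) → 5
  π[b](ρ[b/g](S)) → 5
  (π[b](U) − π[b](ρ[b/g](S))) → 5
  σ[b>4]((π[b](U) − π[b](ρ[b/g](S)))) → 3

|E| = 3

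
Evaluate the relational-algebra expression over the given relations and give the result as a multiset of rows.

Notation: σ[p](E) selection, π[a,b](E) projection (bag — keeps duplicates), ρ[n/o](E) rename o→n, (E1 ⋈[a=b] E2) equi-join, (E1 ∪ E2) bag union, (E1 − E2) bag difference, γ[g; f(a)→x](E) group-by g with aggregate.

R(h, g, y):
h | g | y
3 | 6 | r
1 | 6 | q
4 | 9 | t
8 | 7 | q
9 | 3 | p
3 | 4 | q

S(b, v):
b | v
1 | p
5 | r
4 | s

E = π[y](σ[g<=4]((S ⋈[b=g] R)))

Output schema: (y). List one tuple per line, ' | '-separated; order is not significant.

Row counts bottom-up:
  S → 3
  R → 6
  (S ⋈[b=g] R) → 1
  σ[g<=4]((S ⋈[b=g] R)) → 1
  π[y](σ[g<=4]((S ⋈[b=g] R))) → 1

== RESULT ==
y
q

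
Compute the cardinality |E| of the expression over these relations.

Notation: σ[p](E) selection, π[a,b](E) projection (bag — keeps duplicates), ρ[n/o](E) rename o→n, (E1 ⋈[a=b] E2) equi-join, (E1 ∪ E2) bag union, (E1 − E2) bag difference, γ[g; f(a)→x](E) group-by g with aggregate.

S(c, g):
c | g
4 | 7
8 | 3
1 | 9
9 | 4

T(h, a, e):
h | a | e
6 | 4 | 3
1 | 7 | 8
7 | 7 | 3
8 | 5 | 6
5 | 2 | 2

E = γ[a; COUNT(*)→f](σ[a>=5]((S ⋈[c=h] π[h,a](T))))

Stepwise |·|:
  S → 4
  T → 5
  π[h,a](T) → 5
  (S ⋈[c=h] π[h,a](T)) → 2
  σ[a>=5]((S ⋈[c=h] π[h,a](T))) → 2
  γ[a; COUNT(*)→f](σ[a>=5]((S ⋈[c=h] π[h,a](T)))) → 2

|E| = 2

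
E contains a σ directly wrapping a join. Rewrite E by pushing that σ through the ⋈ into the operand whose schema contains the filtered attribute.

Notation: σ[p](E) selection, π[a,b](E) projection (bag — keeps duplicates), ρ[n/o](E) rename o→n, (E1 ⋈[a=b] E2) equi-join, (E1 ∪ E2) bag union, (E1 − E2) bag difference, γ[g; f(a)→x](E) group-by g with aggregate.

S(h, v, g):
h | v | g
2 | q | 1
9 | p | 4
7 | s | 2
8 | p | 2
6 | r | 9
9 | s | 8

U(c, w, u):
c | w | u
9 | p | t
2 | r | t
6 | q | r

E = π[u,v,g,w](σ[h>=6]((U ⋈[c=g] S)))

σ filters on h, owned by the right side.
E' = π[u,v,g,w]((U ⋈[c=g] σ[h>=6](S)))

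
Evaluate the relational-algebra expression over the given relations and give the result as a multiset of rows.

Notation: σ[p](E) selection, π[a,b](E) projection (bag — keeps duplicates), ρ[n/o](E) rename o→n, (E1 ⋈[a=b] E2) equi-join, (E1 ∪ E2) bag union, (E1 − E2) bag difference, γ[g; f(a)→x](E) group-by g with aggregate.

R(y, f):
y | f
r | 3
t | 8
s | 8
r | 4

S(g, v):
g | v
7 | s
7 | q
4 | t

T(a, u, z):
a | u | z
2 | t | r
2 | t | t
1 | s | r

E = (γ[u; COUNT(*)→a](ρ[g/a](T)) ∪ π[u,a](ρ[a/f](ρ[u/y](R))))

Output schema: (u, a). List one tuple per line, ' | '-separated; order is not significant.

Stepwise |·|:
  T → 3
  ρ[g/a](T) → 3
  γ[u; COUNT(*)→a](ρ[g/a](T)) → 2
  R → 4
  ρ[u/y](R) → 4
  ρ[a/f](ρ[u/y](R)) → 4
  π[u,a](ρ[a/f](ρ[u/y](R))) → 4
  (γ[u; COUNT(*)→a](ρ[g/a](T)) ∪ π[u,a](ρ[a/f](ρ[u/y](R)))) → 6

== RESULT ==
u | a
r | 3
r | 4
s | 1
s | 8
t | 2
t | 8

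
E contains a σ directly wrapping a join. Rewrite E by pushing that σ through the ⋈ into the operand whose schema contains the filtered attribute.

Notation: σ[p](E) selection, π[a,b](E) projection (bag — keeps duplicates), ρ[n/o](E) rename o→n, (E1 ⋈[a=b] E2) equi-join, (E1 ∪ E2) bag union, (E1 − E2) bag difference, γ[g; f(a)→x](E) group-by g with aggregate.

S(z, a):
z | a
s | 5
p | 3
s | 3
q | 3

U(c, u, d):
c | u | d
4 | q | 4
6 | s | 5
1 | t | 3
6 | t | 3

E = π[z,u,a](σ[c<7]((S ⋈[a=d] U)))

σ filters on c, owned by the right side.
E' = π[z,u,a]((S ⋈[a=d] σ[c<7](U)))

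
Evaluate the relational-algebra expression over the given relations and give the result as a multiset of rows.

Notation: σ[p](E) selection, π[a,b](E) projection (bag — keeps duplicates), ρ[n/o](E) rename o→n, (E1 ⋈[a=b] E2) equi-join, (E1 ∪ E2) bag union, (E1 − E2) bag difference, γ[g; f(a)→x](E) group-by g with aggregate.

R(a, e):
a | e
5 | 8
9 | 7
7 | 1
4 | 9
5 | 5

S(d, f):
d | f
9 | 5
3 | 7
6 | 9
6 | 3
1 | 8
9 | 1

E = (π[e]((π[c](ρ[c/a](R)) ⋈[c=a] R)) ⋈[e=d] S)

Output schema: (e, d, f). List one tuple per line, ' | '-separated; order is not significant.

Row counts bottom-up:
  R → 5
  ρ[c/a](R) → 5
  π[c](ρ[c/a](R)) → 5
  R → 5
  (π[c](ρ[c/a](R)) ⋈[c=a] R) → 7
  π[e]((π[c](ρ[c/a](R)) ⋈[c=a] R)) → 7
  S → 6
  (π[e]((π[c](ρ[c/a](R)) ⋈[c=a] R)) ⋈[e=d] S) → 3

== RESULT ==
e | d | f
1 | 1 | 8
9 | 9 | 1
9 | 9 | 5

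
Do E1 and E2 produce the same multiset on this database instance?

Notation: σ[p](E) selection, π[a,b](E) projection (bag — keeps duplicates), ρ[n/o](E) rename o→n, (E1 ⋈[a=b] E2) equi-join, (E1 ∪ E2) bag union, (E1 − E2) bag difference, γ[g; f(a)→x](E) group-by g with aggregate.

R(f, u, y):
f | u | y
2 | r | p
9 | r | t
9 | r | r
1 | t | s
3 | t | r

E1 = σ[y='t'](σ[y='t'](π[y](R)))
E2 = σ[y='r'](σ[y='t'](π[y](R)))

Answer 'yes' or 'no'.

E1 stepwise |·|:
  R → 5
  π[y](R) → 5
  σ[y='t'](π[y](R)) → 1
  σ[y='t'](σ[y='t'](π[y](R))) → 1
E2 stepwise |·|:
  R → 5
  π[y](R) → 5
  σ[y='t'](π[y](R)) → 1
  σ[y='r'](σ[y='t'](π[y](R))) → 0

E1 result:
y
t
E2 result:
y
(0 rows)
Witness: ('t',) appears 1× in E1 but 0× in E2.

no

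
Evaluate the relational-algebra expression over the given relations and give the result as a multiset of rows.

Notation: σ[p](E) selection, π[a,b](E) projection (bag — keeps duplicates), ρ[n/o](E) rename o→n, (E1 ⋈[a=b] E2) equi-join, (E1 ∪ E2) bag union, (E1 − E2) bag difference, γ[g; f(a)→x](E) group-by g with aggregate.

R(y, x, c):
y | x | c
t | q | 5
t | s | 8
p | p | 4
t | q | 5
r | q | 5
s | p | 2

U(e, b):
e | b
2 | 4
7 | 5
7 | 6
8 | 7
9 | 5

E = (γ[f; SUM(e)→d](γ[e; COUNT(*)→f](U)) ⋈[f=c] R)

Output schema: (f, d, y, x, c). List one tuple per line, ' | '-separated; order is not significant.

Stepwise |·|:
  U → 5
  γ[e; COUNT(*)→f](U) → 4
  γ[f; SUM(e)→d](γ[e; COUNT(*)→f](U)) → 2
  R → 6
  (γ[f; SUM(e)→d](γ[e; COUNT(*)→f](U)) ⋈[f=c] R) → 1

== RESULT ==
f | d | y | x | c
2 | 7 | s | p | 2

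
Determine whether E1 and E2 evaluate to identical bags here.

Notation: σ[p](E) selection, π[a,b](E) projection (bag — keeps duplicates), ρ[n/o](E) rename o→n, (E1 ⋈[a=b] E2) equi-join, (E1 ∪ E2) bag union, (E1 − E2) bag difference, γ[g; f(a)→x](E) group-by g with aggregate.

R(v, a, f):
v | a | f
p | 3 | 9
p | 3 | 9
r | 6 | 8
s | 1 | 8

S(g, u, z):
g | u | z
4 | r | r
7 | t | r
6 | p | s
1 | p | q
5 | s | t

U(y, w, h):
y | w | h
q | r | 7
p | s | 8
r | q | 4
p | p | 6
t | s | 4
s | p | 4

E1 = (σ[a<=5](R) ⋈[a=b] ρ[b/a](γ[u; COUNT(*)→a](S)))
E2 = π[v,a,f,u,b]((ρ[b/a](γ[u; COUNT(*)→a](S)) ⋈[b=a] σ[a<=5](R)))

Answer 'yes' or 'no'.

E1 row counts bottom-up:
  R → 4
  σ[a<=5](R) → 3
  S → 5
  γ[u; COUNT(*)→a](S) → 4
  ρ[b/a](γ[u; COUNT(*)→a](S)) → 4
  (σ[a<=5](R) ⋈[a=b] ρ[b/a](γ[u; COUNT(*)→a](S))) → 3
E2 row counts bottom-up:
  S → 5
  γ[u; COUNT(*)→a](S) → 4
  ρ[b/a](γ[u; COUNT(*)→a](S)) → 4
  R → 4
  σ[a<=5](R) → 3
  (ρ[b/a](γ[u; COUNT(*)→a](S)) ⋈[b=a] σ[a<=5](R)) → 3
  π[v,a,f,u,b]((ρ[b/a](γ[u; COUNT(*)→a](S)) ⋈[b=a] σ[a<=5](R))) → 3

E1 and E2 produce the same multiset:
v | a | f | u | b
s | 1 | 8 | r | 1
s | 1 | 8 | s | 1
s | 1 | 8 | t | 1

yes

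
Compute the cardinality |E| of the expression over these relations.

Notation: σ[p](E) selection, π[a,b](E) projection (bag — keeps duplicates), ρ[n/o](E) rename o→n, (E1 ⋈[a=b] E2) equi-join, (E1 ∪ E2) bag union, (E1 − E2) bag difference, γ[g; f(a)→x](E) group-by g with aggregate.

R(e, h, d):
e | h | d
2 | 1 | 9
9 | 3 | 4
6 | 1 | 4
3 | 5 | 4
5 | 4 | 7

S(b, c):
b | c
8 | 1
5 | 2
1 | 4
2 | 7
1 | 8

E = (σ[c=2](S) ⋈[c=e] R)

Row counts bottom-up:
  S → 5
  σ[c=2](S) → 1
  R → 5
  (σ[c=2](S) ⋈[c=e] R) → 1

|E| = 1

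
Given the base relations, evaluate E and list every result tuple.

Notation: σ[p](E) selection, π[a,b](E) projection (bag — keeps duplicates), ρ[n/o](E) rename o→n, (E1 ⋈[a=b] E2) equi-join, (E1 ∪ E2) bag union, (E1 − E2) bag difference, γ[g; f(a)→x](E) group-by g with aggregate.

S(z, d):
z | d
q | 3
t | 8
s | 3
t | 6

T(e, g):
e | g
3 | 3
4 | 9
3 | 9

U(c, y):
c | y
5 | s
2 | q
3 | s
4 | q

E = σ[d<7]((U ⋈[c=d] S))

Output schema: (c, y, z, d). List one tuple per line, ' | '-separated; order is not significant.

Per-node cardinality:
  U → 4
  S → 4
  (U ⋈[c=d] S) → 2
  σ[d<7]((U ⋈[c=d] S)) → 2

== RESULT ==
c | y | z | d
3 | s | q | 3
3 | s | s | 3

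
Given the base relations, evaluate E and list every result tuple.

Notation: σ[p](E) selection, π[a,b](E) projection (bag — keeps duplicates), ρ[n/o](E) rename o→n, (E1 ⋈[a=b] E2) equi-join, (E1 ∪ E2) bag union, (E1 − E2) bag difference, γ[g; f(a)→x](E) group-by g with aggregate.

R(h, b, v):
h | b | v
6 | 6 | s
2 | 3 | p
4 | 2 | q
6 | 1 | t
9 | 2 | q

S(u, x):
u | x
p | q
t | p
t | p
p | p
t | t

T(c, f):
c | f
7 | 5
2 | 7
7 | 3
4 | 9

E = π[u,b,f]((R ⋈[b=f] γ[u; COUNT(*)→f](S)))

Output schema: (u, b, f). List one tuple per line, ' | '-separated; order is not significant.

Subexpression sizes:
  R → 5
  S → 5
  γ[u; COUNT(*)→f](S) → 2
  (R ⋈[b=f] γ[u; COUNT(*)→f](S)) → 3
  π[u,b,f]((R ⋈[b=f] γ[u; COUNT(*)→f](S))) → 3

== RESULT ==
u | b | f
p | 2 | 2
p | 2 | 2
t | 3 | 3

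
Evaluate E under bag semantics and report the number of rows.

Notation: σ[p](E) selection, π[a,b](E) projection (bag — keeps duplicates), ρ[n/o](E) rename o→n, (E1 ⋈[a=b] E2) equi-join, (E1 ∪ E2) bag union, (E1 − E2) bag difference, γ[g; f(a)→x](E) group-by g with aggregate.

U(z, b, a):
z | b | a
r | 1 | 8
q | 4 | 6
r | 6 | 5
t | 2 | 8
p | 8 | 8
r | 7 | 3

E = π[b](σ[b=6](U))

Stepwise |·|:
  U → 6
  σ[b=6](U) → 1
  π[b](σ[b=6](U)) → 1

|E| = 1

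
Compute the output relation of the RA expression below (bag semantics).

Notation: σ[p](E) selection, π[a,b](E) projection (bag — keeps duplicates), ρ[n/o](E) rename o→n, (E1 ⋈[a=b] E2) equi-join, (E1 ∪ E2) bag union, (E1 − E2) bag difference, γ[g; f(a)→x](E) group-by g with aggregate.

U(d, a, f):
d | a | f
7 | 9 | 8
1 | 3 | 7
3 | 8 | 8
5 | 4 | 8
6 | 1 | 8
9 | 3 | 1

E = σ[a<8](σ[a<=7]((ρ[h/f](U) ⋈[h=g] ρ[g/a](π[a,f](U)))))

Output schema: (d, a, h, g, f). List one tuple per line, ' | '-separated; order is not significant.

Subexpression sizes:
  U → 6
  ρ[h/f](U) → 6
  U → 6
  π[a,f](U) → 6
  ρ[g/a](π[a,f](U)) → 6
  (ρ[h/f](U) ⋈[h=g] ρ[g/a](π[a,f](U))) → 5
  σ[a<=7]((ρ[h/f](U) ⋈[h=g] ρ[g/a](π[a,f](U)))) → 3
  σ[a<8](σ[a<=7]((ρ[h/f](U) ⋈[h=g] ρ[g/a](π[a,f](U))))) → 3

== RESULT ==
d | a | h | g | f
5 | 4 | 8 | 8 | 8
6 | 1 | 8 | 8 | 8
9 | 3 | 1 | 1 | 8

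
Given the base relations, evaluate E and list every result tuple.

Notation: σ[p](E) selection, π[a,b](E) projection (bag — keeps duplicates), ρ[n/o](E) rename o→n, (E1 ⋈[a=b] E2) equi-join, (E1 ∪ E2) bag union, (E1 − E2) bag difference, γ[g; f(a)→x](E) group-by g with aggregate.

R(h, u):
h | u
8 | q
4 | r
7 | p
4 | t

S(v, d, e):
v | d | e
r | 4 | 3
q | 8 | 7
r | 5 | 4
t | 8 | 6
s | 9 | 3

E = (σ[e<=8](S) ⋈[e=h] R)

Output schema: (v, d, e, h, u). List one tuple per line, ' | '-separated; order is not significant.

Subexpression sizes:
  S → 5
  σ[e<=8](S) → 5
  R → 4
  (σ[e<=8](S) ⋈[e=h] R) → 3

== RESULT ==
v | d | e | h | u
q | 8 | 7 | 7 | p
r | 5 | 4 | 4 | r
r | 5 | 4 | 4 | t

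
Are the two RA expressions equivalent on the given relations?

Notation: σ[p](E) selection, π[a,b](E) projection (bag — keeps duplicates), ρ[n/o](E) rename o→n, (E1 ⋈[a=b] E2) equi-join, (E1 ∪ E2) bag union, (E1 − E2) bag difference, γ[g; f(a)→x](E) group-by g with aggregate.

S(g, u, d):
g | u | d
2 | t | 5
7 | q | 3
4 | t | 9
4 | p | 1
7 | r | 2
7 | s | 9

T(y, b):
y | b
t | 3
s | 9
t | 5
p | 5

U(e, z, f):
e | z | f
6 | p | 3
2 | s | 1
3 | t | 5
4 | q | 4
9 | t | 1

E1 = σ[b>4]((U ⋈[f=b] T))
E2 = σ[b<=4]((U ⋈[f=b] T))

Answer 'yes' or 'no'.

E1 row counts bottom-up:
  U → 5
  T → 4
  (U ⋈[f=b] T) → 3
  σ[b>4]((U ⋈[f=b] T)) → 2
E2 row counts bottom-up:
  U → 5
  T → 4
  (U ⋈[f=b] T) → 3
  σ[b<=4]((U ⋈[f=b] T)) → 1

E1 result:
e | z | f | y | b
3 | t | 5 | p | 5
3 | t | 5 | t | 5
E2 result:
e | z | f | y | b
6 | p | 3 | t | 3
Witness: (3, 't', 5, 't', 5) appears 1× in E1 but 0× in E2.

no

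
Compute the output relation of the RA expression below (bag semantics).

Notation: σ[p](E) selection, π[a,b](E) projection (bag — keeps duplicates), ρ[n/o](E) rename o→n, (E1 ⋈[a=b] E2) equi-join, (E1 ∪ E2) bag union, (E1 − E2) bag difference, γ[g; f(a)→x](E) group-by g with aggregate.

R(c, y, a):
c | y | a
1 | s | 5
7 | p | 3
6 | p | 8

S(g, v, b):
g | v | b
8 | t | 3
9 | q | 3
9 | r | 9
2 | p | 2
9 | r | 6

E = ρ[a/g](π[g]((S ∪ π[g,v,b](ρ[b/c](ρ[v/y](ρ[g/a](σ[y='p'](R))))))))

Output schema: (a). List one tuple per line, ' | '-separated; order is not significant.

Subexpression sizes:
  S → 5
  R → 3
  σ[y='p'](R) → 2
  ρ[g/a](σ[y='p'](R)) → 2
  ρ[v/y](ρ[g/a](σ[y='p'](R))) → 2
  ρ[b/c](ρ[v/y](ρ[g/a](σ[y='p'](R)))) → 2
  π[g,v,b](ρ[b/c](ρ[v/y](ρ[g/a](σ[y='p'](R))))) → 2
  (S ∪ π[g,v,b](ρ[b/c](ρ[v/y](ρ[g/a](σ[y='p'](R)))))) → 7
  π[g]((S ∪ π[g,v,b](ρ[b/c](ρ[v/y](ρ[g/a](σ[y='p'](R))))))) → 7
  ρ[a/g](π[g]((S ∪ π[g,v,b](ρ[b/c](ρ[v/y](ρ[g/a](σ[y='p'](R)))))))) → 7

== RESULT ==
a
2
3
8
8
9
9
9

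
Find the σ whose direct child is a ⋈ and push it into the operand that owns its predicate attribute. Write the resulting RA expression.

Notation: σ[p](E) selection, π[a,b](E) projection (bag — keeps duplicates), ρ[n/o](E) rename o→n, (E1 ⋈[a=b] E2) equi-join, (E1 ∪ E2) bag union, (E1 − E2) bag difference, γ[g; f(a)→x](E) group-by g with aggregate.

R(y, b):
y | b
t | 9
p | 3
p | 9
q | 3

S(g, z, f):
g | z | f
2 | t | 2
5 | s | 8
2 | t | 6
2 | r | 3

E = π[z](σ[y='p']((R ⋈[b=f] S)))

σ filters on y, owned by the left side.
E' = π[z]((σ[y='p'](R) ⋈[b=f] S))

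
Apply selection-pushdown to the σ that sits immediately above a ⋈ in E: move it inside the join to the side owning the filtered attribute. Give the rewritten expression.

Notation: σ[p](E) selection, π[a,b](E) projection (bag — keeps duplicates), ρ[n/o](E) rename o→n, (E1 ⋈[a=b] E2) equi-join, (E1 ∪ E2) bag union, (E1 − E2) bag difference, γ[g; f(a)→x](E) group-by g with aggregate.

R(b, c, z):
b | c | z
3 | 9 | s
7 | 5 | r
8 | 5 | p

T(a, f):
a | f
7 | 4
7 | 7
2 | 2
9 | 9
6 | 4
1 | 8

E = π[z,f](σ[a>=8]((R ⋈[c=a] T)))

σ filters on a, owned by the right side.
E' = π[z,f]((R ⋈[c=a] σ[a>=8](T)))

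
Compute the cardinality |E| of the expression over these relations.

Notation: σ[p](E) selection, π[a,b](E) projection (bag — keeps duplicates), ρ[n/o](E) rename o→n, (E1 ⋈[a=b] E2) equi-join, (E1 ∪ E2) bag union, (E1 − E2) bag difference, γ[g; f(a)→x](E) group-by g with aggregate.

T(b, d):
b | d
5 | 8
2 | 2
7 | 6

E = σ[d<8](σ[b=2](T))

Subexpression sizes:
  T → 3
  σ[b=2](T) → 1
  σ[d<8](σ[b=2](T)) → 1

|E| = 1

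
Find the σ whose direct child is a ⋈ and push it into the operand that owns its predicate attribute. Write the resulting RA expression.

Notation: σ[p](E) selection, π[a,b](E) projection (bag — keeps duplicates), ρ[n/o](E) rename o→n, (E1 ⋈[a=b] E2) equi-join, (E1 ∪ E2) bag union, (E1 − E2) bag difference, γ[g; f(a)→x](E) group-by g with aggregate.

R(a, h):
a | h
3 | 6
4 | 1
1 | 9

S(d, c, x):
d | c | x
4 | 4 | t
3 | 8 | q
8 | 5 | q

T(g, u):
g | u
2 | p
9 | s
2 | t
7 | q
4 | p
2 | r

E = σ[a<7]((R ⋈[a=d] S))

σ filters on a, owned by the left side.
E' = (σ[a<7](R) ⋈[a=d] S)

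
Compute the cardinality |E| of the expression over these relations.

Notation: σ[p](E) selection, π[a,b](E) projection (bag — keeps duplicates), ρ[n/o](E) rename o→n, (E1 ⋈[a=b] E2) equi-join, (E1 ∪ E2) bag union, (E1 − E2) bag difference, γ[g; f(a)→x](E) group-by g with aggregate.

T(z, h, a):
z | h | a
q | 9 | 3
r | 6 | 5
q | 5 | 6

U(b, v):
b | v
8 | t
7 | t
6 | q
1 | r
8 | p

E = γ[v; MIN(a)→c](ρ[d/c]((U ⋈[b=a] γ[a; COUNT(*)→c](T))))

Subexpression sizes:
  U → 5
  T → 3
  γ[a; COUNT(*)→c](T) → 3
  (U ⋈[b=a] γ[a; COUNT(*)→c](T)) → 1
  ρ[d/c]((U ⋈[b=a] γ[a; COUNT(*)→c](T))) → 1
  γ[v; MIN(a)→c](ρ[d/c]((U ⋈[b=a] γ[a; COUNT(*)→c](T)))) → 1

|E| = 1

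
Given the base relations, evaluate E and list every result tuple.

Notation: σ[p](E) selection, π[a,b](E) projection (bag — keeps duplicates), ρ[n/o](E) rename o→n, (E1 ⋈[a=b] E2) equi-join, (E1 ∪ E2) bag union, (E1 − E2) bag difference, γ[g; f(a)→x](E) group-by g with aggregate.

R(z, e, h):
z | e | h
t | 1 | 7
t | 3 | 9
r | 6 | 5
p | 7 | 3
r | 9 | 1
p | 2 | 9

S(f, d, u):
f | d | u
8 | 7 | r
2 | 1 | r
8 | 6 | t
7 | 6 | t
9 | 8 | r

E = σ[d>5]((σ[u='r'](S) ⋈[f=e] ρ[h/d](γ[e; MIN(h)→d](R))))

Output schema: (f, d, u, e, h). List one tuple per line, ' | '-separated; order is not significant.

Row counts bottom-up:
  S → 5
  σ[u='r'](S) → 3
  R → 6
  γ[e; MIN(h)→d](R) → 6
  ρ[h/d](γ[e; MIN(h)→d](R)) → 6
  (σ[u='r'](S) ⋈[f=e] ρ[h/d](γ[e; MIN(h)→d](R))) → 2
  σ[d>5]((σ[u='r'](S) ⋈[f=e] ρ[h/d](γ[e; MIN(h)→d](R)))) → 1

== RESULT ==
f | d | u | e | h
9 | 8 | r | 9 | 1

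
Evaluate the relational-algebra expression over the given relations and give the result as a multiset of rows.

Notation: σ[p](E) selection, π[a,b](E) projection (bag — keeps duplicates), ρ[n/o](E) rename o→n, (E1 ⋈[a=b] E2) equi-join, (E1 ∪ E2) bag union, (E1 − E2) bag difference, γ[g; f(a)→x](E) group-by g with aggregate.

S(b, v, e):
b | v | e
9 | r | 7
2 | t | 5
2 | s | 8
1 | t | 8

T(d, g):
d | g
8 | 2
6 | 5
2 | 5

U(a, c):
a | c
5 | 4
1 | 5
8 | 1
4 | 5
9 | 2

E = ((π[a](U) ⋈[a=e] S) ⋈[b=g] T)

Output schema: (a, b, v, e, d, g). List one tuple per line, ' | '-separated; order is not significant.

Row counts bottom-up:
  U → 5
  π[a](U) → 5
  S → 4
  (π[a](U) ⋈[a=e] S) → 3
  T → 3
  ((π[a](U) ⋈[a=e] S) ⋈[b=g] T) → 2

== RESULT ==
a | b | v | e | d | g
5 | 2 | t | 5 | 8 | 2
8 | 2 | s | 8 | 8 | 2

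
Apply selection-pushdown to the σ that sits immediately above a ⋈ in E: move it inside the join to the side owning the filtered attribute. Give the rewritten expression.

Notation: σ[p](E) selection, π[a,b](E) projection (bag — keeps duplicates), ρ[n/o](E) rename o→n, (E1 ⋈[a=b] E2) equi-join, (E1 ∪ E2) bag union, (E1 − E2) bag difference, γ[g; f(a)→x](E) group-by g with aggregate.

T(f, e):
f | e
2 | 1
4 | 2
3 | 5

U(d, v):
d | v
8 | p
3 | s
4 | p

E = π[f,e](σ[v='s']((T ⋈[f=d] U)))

σ filters on v, owned by the right side.
E' = π[f,e]((T ⋈[f=d] σ[v='s'](U)))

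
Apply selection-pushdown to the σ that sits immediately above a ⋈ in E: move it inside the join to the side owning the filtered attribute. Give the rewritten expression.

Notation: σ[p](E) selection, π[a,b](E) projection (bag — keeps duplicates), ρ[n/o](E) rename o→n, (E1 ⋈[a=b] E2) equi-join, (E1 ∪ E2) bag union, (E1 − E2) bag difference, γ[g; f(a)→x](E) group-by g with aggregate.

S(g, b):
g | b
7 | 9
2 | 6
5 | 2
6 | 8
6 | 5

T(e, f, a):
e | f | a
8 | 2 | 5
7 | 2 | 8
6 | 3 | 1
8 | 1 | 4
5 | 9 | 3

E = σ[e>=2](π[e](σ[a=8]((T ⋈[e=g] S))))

σ filters on a, owned by the left side.
E' = σ[e>=2](π[e]((σ[a=8](T) ⋈[e=g] S)))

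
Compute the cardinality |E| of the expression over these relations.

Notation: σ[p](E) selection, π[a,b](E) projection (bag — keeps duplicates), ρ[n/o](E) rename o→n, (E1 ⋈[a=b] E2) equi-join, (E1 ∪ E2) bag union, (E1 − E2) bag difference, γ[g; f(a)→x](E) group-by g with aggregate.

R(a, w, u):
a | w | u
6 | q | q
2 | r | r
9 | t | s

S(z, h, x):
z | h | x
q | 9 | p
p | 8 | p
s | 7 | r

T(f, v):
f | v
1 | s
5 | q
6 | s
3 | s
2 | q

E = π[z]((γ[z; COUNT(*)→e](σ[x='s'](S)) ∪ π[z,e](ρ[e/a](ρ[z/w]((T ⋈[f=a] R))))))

Subexpression sizes:
  S → 3
  σ[x='s'](S) → 0
  γ[z; COUNT(*)→e](σ[x='s'](S)) → 0
  T → 5
  R → 3
  (T ⋈[f=a] R) → 2
  ρ[z/w]((T ⋈[f=a] R)) → 2
  ρ[e/a](ρ[z/w]((T ⋈[f=a] R))) → 2
  π[z,e](ρ[e/a](ρ[z/w]((T ⋈[f=a] R)))) → 2
  (γ[z; COUNT(*)→e](σ[x='s'](S)) ∪ π[z,e](ρ[e/a](ρ[z/w]((T ⋈[f=a] R))))) → 2
  π[z]((γ[z; COUNT(*)→e](σ[x='s'](S)) ∪ π[z,e](ρ[e/a](ρ[z/w]((T ⋈[f=a] R)))))) → 2

|E| = 2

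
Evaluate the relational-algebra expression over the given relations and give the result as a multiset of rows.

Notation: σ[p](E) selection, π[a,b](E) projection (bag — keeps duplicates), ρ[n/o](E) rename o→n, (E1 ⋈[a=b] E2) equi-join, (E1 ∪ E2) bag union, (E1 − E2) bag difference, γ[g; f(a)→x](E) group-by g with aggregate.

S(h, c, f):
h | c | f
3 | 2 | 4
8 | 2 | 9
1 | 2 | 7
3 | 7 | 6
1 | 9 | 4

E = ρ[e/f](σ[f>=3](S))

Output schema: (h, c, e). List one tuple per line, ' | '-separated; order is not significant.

Per-node cardinality:
  S → 5
  σ[f>=3](S) → 5
  ρ[e/f](σ[f>=3](S)) → 5

== RESULT ==
h | c | e
1 | 2 | 7
1 | 9 | 4
3 | 2 | 4
3 | 7 | 6
8 | 2 | 9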